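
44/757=44/757 = 0.06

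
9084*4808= 43675872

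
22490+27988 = 50478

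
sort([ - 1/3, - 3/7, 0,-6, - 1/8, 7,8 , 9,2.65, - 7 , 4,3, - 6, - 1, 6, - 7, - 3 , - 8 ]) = [ - 8,-7, - 7, - 6, - 6,  -  3 , - 1 , - 3/7, -1/3, - 1/8,0,2.65,3,4,6,7,8,9 ]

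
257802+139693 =397495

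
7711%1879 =195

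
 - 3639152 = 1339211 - 4978363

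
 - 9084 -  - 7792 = - 1292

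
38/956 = 19/478 = 0.04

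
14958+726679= 741637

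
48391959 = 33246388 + 15145571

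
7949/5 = 1589 + 4/5 = 1589.80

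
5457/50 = 109 + 7/50= 109.14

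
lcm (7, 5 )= 35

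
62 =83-21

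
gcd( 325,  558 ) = 1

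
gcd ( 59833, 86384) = 1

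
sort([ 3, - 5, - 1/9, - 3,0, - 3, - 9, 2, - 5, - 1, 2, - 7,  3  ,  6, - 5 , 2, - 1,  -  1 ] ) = [ - 9, - 7, - 5,-5,-5, - 3, - 3, - 1, - 1, - 1, - 1/9, 0,2,2, 2, 3, 3, 6 ]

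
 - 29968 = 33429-63397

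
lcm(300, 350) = 2100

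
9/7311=3/2437 = 0.00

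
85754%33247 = 19260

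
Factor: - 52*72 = - 3744 = -2^5*3^2*13^1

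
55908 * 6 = 335448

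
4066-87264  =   - 83198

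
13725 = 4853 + 8872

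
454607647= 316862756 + 137744891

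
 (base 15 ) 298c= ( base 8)21313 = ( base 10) 8907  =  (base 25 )E67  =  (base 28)BA3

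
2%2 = 0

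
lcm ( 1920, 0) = 0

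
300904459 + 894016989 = 1194921448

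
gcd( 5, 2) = 1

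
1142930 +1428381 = 2571311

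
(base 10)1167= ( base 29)1B7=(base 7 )3255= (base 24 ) 20f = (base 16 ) 48F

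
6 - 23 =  -17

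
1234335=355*3477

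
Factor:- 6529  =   - 6529^1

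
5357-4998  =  359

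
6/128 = 3/64= 0.05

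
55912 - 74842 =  - 18930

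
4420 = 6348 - 1928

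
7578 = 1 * 7578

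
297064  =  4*74266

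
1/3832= 1/3832=0.00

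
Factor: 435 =3^1 * 5^1 * 29^1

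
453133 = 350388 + 102745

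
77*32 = 2464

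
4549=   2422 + 2127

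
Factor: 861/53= 3^1 * 7^1*41^1*53^( - 1 ) 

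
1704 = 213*8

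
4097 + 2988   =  7085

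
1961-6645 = -4684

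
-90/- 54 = 5/3 = 1.67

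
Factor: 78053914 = 2^1*41^1*827^1 * 1151^1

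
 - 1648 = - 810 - 838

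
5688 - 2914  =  2774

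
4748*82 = 389336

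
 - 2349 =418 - 2767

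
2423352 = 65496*37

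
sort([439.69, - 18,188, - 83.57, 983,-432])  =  [-432,  -  83.57,  -  18,  188, 439.69, 983] 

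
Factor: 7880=2^3*5^1*197^1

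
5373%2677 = 19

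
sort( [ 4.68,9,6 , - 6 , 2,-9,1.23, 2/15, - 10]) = [-10, - 9,-6,2/15,1.23,2, 4.68, 6, 9]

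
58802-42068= 16734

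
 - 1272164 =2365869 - 3638033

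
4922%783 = 224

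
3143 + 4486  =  7629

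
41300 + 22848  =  64148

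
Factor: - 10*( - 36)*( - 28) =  - 2^5*3^2*5^1*7^1=- 10080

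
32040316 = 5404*5929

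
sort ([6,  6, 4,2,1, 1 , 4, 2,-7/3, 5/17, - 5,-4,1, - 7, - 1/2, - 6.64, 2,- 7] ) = [-7, -7,-6.64, - 5, - 4, - 7/3,  -  1/2, 5/17, 1, 1, 1,2, 2 , 2, 4, 4,6, 6 ]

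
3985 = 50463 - 46478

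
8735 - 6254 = 2481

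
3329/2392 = 3329/2392 =1.39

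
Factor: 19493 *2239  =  101^1 * 193^1*2239^1=43644827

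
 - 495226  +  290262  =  -204964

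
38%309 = 38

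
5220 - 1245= 3975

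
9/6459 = 3/2153 = 0.00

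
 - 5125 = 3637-8762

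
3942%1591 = 760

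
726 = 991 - 265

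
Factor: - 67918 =-2^1*29^1*1171^1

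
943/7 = 943/7 = 134.71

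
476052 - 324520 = 151532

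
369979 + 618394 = 988373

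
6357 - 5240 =1117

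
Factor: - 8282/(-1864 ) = 4141/932 = 2^( - 2 )*41^1*101^1*233^ ( - 1)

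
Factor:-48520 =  - 2^3 *5^1*1213^1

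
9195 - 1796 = 7399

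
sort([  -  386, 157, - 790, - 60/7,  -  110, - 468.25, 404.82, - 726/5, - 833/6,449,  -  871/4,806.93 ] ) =[  -  790,-468.25, - 386,- 871/4,- 726/5, - 833/6, - 110, - 60/7, 157,404.82,449, 806.93]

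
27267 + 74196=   101463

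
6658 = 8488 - 1830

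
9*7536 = 67824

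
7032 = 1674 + 5358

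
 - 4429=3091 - 7520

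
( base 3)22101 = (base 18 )CA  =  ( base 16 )E2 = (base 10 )226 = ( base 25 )91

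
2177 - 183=1994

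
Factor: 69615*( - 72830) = -5070060450 = - 2^1*3^2*5^2*7^1*13^1*17^1*7283^1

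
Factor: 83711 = 97^1*863^1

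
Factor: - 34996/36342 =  - 26/27 = - 2^1*3^( - 3 )*13^1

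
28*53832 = 1507296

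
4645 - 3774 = 871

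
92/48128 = 23/12032 = 0.00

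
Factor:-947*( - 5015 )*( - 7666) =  - 36407405530 = - 2^1*5^1* 17^1*59^1*947^1*3833^1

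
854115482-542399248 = 311716234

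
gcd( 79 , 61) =1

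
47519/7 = 47519/7  =  6788.43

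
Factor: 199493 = 7^1*28499^1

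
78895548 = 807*97764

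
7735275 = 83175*93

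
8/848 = 1/106 = 0.01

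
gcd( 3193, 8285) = 1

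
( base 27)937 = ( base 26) 9LJ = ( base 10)6649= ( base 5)203044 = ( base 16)19F9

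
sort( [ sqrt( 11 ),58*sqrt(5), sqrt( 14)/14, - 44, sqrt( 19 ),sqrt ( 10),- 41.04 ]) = [ - 44, - 41.04, sqrt(14 ) /14, sqrt( 10 ), sqrt( 11),sqrt(19 ), 58*sqrt(5)]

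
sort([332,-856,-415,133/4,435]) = [- 856,-415,133/4,332, 435 ] 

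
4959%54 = 45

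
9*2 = 18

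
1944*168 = 326592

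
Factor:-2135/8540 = -1/4=- 2^( - 2)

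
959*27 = 25893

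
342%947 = 342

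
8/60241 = 8/60241  =  0.00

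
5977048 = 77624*77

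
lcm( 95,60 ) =1140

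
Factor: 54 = 2^1*3^3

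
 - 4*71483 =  - 285932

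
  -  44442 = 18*( - 2469)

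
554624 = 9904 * 56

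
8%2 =0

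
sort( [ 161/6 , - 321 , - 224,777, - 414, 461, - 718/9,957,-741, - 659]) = [ - 741, - 659, - 414, - 321, - 224, - 718/9, 161/6 , 461,777,957 ]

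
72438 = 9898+62540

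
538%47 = 21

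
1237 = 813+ 424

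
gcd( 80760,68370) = 30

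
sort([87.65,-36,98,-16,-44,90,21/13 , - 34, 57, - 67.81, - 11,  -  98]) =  [  -  98, - 67.81,  -  44, - 36, - 34 , - 16, - 11,21/13, 57,87.65, 90,98] 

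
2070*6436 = 13322520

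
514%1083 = 514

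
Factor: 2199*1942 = 2^1*3^1 * 733^1 * 971^1 = 4270458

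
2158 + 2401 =4559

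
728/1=728 = 728.00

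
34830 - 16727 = 18103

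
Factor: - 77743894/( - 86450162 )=38871947/43225081 = 863^ ( - 1 )*50087^ (  -  1)*38871947^1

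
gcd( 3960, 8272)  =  88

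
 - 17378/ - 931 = 18 + 620/931 = 18.67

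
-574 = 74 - 648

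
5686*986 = 5606396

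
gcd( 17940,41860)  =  5980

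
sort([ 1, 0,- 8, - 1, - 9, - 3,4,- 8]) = [ - 9, - 8 , - 8, - 3, - 1,  0,1 , 4 ] 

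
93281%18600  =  281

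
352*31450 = 11070400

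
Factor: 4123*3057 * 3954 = 2^1*3^2*7^1*19^1 *31^1*659^1* 1019^1 = 49836259494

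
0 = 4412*0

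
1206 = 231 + 975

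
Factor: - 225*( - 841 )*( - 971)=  - 3^2*5^2*29^2*971^1 =-  183737475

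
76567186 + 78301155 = 154868341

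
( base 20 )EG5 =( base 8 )13445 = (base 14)2233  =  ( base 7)23163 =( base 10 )5925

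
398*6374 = 2536852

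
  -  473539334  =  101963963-575503297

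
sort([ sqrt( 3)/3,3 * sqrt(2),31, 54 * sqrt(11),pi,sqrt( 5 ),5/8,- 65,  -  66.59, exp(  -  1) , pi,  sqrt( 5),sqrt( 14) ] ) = [- 66.59, - 65,exp(-1), sqrt( 3) /3, 5/8, sqrt(5),sqrt(5),pi, pi,  sqrt(14 ),3*sqrt(2) , 31,54 * sqrt ( 11) ]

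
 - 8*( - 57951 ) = 463608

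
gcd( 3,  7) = 1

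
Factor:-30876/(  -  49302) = 62/99=   2^1*3^(-2)*11^( - 1 )*31^1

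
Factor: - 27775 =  - 5^2*11^1*101^1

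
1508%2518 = 1508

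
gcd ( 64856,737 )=737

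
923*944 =871312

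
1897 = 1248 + 649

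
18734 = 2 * 9367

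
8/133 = 8/133 = 0.06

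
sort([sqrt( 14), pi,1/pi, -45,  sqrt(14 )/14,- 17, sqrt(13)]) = [ - 45 ,  -  17 , sqrt(14)/14,1/pi,pi,sqrt(13), sqrt( 14)]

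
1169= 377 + 792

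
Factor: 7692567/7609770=2^(  -  1 )*3^( - 1) *5^( - 1)*7^( - 1)*47^ (-1)*257^(-1)*277^1*9257^1 = 2564189/2536590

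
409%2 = 1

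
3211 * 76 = 244036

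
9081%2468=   1677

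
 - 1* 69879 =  - 69879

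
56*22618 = 1266608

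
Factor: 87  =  3^1 * 29^1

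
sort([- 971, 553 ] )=[ - 971, 553 ]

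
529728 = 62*8544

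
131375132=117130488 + 14244644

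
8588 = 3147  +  5441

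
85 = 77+8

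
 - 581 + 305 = - 276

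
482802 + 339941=822743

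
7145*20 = 142900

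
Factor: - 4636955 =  - 5^1*29^1 * 113^1 * 283^1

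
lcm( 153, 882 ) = 14994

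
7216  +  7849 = 15065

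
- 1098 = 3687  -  4785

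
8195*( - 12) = - 98340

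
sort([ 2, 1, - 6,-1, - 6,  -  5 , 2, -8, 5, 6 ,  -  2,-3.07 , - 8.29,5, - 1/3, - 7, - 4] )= [  -  8.29, - 8, - 7, - 6, - 6, - 5, - 4,-3.07, - 2, - 1, - 1/3,1, 2, 2 , 5  ,  5,6]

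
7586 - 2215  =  5371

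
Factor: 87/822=2^ (  -  1 )*29^1 * 137^( -1) = 29/274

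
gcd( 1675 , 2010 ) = 335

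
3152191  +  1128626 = 4280817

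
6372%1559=136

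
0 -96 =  - 96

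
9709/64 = 151 + 45/64 = 151.70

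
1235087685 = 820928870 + 414158815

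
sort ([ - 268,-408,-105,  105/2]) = [ - 408 , - 268,-105,105/2] 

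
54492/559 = 54492/559 = 97.48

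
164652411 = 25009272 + 139643139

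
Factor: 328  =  2^3*41^1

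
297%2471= 297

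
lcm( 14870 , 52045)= 104090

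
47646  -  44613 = 3033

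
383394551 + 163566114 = 546960665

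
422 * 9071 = 3827962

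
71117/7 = 71117/7 = 10159.57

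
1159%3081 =1159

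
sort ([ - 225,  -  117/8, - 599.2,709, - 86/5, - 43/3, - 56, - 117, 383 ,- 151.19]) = [ - 599.2 ,-225, - 151.19,  -  117,- 56,-86/5 , - 117/8 ,-43/3, 383, 709]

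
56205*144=8093520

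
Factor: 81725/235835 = 5^1*7^1*101^( - 1)= 35/101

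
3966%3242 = 724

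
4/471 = 4/471 = 0.01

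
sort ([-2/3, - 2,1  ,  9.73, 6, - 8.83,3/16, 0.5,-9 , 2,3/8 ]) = [ - 9, - 8.83, - 2, - 2/3,3/16 , 3/8,0.5,1,2,6,9.73] 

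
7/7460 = 7/7460= 0.00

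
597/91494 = 199/30498 = 0.01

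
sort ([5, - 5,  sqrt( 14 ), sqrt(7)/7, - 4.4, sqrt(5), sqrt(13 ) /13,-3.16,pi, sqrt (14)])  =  [-5 ,-4.4, - 3.16, sqrt( 13 )/13 , sqrt( 7 ) /7,sqrt( 5),pi, sqrt( 14), sqrt(14), 5]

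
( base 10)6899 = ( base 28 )8mb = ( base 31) 75h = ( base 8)15363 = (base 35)5m4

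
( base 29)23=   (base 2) 111101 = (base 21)2J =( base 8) 75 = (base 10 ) 61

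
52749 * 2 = 105498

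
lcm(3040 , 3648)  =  18240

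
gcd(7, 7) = 7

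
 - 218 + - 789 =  - 1007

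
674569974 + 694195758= 1368765732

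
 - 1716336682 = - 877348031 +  - 838988651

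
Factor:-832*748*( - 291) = 181099776 = 2^8*3^1*11^1* 13^1*17^1*97^1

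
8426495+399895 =8826390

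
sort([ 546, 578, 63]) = [ 63, 546,  578]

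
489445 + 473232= 962677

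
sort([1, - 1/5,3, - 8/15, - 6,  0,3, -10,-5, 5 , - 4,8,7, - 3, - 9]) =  [ - 10, - 9, - 6,-5, - 4, - 3, - 8/15,-1/5, 0,1,3,3,5,7,8]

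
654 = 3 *218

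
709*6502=4609918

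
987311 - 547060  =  440251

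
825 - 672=153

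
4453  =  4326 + 127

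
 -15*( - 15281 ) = 229215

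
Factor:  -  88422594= - 2^1*3^1*13^1*1133623^1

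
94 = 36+58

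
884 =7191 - 6307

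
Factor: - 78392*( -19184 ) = 1503872128 = 2^7*11^1*41^1*109^1*239^1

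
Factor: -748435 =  -5^1*181^1*827^1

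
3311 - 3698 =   -  387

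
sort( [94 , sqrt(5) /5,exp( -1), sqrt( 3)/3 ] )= [exp( - 1 ),sqrt (5) /5, sqrt( 3)/3 , 94 ] 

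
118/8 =14 +3/4 = 14.75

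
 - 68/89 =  - 68/89 = - 0.76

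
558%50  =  8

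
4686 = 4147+539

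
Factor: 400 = 2^4*5^2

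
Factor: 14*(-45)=-630 = -2^1*3^2*5^1*7^1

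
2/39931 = 2/39931 = 0.00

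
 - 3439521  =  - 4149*829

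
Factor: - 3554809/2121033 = - 3^( - 1)*59^1 * 60251^1 * 707011^ ( - 1 )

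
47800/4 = 11950 = 11950.00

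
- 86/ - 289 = 86/289 = 0.30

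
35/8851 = 35/8851 = 0.00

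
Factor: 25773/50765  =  33/65 = 3^1*5^( - 1)*11^1*13^ ( - 1)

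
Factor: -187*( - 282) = 52734= 2^1*3^1*11^1 *17^1*47^1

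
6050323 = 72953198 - 66902875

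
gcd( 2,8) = 2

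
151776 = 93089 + 58687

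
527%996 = 527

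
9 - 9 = 0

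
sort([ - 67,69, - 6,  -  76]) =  [-76, - 67,  -  6, 69]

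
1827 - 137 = 1690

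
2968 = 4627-1659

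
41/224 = 41/224 =0.18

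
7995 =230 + 7765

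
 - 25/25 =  - 1 = - 1.00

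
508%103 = 96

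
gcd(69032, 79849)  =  1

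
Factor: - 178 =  - 2^1*89^1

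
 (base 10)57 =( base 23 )2B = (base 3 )2010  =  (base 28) 21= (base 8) 71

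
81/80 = 81/80 = 1.01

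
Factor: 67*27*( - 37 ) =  - 3^3*37^1*67^1=- 66933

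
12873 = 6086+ 6787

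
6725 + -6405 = 320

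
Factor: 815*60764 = 2^2*5^1*11^1*163^1 * 1381^1 = 49522660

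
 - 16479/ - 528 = 5493/176 = 31.21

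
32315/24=32315/24 = 1346.46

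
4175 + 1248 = 5423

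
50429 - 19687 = 30742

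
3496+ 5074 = 8570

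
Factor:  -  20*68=-2^4* 5^1*17^1  =  -1360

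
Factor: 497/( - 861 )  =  - 71/123 = -3^( - 1 ) * 41^( - 1 ) * 71^1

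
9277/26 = 9277/26= 356.81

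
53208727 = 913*58279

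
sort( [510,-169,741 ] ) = [ - 169, 510, 741]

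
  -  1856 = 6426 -8282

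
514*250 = 128500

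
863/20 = 43 + 3/20 = 43.15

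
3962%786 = 32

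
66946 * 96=6426816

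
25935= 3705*7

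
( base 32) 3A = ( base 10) 106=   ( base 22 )4i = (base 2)1101010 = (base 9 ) 127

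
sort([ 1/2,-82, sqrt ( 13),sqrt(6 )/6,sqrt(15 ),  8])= [ - 82,  sqrt(6) /6,  1/2 , sqrt(13 ), sqrt(15 ), 8 ]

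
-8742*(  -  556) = 4860552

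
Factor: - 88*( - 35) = 3080 = 2^3 * 5^1  *  7^1*11^1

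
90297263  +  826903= 91124166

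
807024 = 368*2193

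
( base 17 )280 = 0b1011001010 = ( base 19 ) 1IB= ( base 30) no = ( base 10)714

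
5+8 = 13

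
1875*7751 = 14533125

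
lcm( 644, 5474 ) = 10948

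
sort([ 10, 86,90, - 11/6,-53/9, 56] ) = [ - 53/9, -11/6, 10 , 56,86, 90]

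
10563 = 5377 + 5186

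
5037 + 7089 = 12126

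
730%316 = 98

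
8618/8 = 4309/4  =  1077.25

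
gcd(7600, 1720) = 40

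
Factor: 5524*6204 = 34270896 = 2^4*3^1 *11^1 * 47^1* 1381^1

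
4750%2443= 2307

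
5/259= 5/259=0.02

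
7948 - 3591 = 4357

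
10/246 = 5/123= 0.04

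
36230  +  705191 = 741421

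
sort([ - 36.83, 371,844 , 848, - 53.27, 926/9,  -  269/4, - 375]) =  [-375, - 269/4 ,  -  53.27,- 36.83, 926/9, 371 , 844, 848 ] 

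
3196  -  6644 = -3448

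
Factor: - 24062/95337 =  - 2^1*3^(-4)*11^( - 1 )*53^1*107^( -1 )*227^1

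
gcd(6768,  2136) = 24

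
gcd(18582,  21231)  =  3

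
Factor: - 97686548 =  - 2^2*24421637^1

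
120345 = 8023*15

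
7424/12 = 1856/3 = 618.67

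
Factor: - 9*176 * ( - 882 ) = 2^5*3^4 *7^2 * 11^1=1397088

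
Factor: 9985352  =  2^3*13^1*96013^1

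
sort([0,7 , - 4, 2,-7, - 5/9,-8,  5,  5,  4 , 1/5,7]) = [ - 8,-7,- 4,-5/9, 0, 1/5,2,  4,5, 5,7,  7 ]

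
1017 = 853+164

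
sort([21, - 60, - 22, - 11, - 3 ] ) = [- 60, - 22,-11, - 3, 21] 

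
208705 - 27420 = 181285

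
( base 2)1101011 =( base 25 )47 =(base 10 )107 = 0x6B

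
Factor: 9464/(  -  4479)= - 2^3*3^ (-1)*7^1*13^2*1493^(  -  1) 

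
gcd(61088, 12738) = 2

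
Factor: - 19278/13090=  - 3^4* 5^ ( - 1 )*11^(-1) = - 81/55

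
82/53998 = 41/26999 = 0.00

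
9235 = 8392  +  843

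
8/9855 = 8/9855 = 0.00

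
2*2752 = 5504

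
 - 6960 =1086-8046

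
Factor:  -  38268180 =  - 2^2*3^3*5^1 * 70867^1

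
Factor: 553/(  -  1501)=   -  7/19  =  - 7^1 * 19^(  -  1) 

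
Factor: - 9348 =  - 2^2*3^1*19^1*41^1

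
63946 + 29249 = 93195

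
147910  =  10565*14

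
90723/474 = 191 + 63/158 = 191.40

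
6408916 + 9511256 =15920172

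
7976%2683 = 2610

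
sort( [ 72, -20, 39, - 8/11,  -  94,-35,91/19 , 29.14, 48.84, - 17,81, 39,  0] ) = [ - 94,-35, - 20, - 17,  -  8/11, 0,  91/19,  29.14,39, 39,48.84,72,81]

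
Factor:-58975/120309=-3^ ( - 1)*5^2 * 17^(-1 )  =  - 25/51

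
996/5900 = 249/1475 =0.17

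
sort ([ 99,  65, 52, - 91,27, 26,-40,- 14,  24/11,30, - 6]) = [ - 91, - 40 , - 14, - 6  ,  24/11,26, 27, 30, 52, 65, 99]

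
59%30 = 29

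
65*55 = 3575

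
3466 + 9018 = 12484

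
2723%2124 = 599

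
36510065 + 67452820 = 103962885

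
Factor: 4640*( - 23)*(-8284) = 2^7*5^1*19^1*23^1 * 29^1*109^1 = 884068480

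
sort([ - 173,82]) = [-173,  82]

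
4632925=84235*55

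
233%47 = 45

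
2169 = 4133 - 1964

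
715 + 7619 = 8334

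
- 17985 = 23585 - 41570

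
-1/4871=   -  1 + 4870/4871=- 0.00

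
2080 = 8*260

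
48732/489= 16244/163 = 99.66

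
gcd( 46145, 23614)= 1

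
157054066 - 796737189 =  - 639683123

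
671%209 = 44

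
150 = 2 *75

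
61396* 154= 9454984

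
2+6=8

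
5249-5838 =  - 589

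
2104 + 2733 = 4837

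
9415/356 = 26 + 159/356 = 26.45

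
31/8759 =31/8759 = 0.00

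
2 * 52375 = 104750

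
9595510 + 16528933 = 26124443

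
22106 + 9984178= 10006284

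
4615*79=364585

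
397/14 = 397/14=28.36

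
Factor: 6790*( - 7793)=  - 52914470 = - 2^1 * 5^1*7^1*97^1 * 7793^1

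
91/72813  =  7/5601 = 0.00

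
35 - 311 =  - 276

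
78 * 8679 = 676962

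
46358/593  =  46358/593 = 78.18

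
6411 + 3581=9992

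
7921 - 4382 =3539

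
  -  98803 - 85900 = -184703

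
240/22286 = 120/11143= 0.01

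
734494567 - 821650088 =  - 87155521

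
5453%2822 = 2631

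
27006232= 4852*5566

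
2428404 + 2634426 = 5062830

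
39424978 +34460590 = 73885568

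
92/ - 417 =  - 92/417 = - 0.22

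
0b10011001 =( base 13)ba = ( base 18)89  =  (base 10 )153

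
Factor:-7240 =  - 2^3*5^1*181^1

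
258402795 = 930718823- 672316028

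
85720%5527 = 2815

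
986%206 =162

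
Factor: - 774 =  - 2^1*3^2*43^1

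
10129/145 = 10129/145 = 69.86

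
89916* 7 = 629412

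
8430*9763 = 82302090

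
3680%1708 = 264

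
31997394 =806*39699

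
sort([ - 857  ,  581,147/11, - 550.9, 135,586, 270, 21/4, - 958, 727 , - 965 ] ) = [ - 965, - 958, - 857, - 550.9,21/4,147/11,135, 270, 581,586,727 ]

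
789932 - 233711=556221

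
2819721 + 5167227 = 7986948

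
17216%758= 540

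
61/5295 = 61/5295  =  0.01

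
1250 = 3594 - 2344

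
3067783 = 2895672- -172111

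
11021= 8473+2548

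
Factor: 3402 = 2^1*3^5*7^1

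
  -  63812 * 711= - 45370332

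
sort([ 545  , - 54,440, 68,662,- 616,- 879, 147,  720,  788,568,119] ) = [  -  879, - 616, - 54,68 , 119,147,440,545 , 568,662,720,788 ]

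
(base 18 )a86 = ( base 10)3390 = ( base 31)3GB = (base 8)6476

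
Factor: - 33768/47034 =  - 2^2 * 3^( - 1)*7^1*13^( - 1 )= -28/39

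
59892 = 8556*7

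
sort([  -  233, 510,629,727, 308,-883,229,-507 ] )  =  [ - 883, - 507 , -233,229,308,510,629,727 ] 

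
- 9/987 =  - 3/329 = -0.01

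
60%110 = 60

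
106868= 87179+19689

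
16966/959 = 16966/959 = 17.69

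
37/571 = 37/571 = 0.06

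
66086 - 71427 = - 5341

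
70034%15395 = 8454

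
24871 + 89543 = 114414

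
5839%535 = 489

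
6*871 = 5226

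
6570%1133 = 905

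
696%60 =36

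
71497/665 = 3763/35 = 107.51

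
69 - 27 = 42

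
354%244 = 110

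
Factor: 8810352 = 2^4*3^2*17^1 *59^1 * 61^1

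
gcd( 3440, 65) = 5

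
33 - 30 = 3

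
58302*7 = 408114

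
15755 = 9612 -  - 6143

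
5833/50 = 5833/50 = 116.66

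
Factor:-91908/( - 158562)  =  2^1*  3^1 *37^1*383^( - 1)= 222/383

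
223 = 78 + 145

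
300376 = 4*75094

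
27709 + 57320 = 85029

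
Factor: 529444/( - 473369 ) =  - 2^2*13^( - 2) * 2801^(-1)*132361^1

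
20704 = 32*647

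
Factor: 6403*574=3675322 = 2^1*7^1*19^1*41^1*337^1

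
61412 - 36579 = 24833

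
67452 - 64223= 3229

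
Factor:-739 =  - 739^1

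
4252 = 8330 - 4078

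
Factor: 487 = 487^1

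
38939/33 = 38939/33 = 1179.97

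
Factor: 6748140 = 2^2*3^1 * 5^1*7^1*16067^1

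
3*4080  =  12240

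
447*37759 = 16878273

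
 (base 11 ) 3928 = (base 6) 35400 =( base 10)5112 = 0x13f8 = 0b1001111111000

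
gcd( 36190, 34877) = 1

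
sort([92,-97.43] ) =[ - 97.43,92 ]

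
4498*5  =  22490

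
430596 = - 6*( - 71766 ) 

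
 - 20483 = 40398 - 60881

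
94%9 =4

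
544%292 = 252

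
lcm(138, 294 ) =6762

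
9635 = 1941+7694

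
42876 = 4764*9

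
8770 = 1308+7462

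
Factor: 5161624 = 2^3*13^1*31^1*1601^1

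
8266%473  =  225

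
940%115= 20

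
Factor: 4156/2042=2^1*1021^( - 1 )*1039^1 = 2078/1021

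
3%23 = 3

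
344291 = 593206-248915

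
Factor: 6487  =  13^1 * 499^1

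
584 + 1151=1735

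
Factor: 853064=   2^3*29^1*3677^1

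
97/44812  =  97/44812 = 0.00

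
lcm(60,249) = 4980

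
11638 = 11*1058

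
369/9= 41 = 41.00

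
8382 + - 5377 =3005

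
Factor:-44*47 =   -  2^2 * 11^1 * 47^1= - 2068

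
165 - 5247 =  - 5082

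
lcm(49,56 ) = 392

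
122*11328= 1382016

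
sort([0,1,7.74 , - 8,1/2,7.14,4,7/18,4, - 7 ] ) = [ - 8, - 7,0,7/18,1/2,1,4 , 4, 7.14,7.74]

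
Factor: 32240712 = 2^3* 3^1*7^1*43^1*4463^1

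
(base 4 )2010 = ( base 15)8C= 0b10000100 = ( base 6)340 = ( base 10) 132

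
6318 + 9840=16158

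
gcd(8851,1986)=1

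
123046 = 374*329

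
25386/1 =25386 = 25386.00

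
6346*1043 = 6618878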